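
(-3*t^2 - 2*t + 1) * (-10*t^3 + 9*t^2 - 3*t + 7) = 30*t^5 - 7*t^4 - 19*t^3 - 6*t^2 - 17*t + 7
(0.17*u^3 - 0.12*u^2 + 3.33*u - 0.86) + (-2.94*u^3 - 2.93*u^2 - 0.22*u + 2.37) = -2.77*u^3 - 3.05*u^2 + 3.11*u + 1.51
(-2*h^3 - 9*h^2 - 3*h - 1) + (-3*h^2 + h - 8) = -2*h^3 - 12*h^2 - 2*h - 9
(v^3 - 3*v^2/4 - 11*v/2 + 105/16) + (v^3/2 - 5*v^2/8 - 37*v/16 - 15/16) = 3*v^3/2 - 11*v^2/8 - 125*v/16 + 45/8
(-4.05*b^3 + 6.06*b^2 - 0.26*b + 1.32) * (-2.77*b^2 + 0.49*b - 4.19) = 11.2185*b^5 - 18.7707*b^4 + 20.6591*b^3 - 29.1752*b^2 + 1.7362*b - 5.5308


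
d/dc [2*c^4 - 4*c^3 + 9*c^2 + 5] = 2*c*(4*c^2 - 6*c + 9)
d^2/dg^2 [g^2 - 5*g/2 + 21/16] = 2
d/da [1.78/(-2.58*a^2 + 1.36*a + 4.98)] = (9.1848*a - 2.4208)/(-2.58*a^2 + 1.36*a + 4.98)^2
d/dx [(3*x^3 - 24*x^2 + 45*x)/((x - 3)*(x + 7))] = 3*(x^2 + 14*x - 35)/(x^2 + 14*x + 49)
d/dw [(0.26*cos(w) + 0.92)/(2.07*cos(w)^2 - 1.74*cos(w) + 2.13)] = (0.5382*cos(w)^2 + 3.8088*cos(w) - 2.1546)*sin(w)/(4.2849*cos(w)^4 - 7.2036*cos(w)^3 + 11.8458*cos(w)^2 - 7.4124*cos(w) + 4.5369)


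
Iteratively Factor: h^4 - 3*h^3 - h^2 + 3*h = (h)*(h^3 - 3*h^2 - h + 3) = h*(h - 1)*(h^2 - 2*h - 3) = h*(h - 3)*(h - 1)*(h + 1)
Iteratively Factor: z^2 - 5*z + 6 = (z - 3)*(z - 2)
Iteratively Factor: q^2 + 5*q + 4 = (q + 4)*(q + 1)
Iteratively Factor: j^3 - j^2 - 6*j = (j + 2)*(j^2 - 3*j) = (j - 3)*(j + 2)*(j)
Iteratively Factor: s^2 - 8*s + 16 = (s - 4)*(s - 4)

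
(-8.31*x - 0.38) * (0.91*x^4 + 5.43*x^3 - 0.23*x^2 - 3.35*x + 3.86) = -7.5621*x^5 - 45.4691*x^4 - 0.1521*x^3 + 27.9259*x^2 - 30.8036*x - 1.4668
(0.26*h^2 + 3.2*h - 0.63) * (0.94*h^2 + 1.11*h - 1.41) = 0.2444*h^4 + 3.2966*h^3 + 2.5932*h^2 - 5.2113*h + 0.8883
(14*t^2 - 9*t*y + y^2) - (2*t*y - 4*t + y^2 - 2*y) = 14*t^2 - 11*t*y + 4*t + 2*y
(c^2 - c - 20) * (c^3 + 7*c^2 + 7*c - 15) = c^5 + 6*c^4 - 20*c^3 - 162*c^2 - 125*c + 300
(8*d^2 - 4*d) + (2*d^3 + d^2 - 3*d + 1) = 2*d^3 + 9*d^2 - 7*d + 1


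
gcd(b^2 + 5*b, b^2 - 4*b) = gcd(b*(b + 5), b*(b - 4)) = b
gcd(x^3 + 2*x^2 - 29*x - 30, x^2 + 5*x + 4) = x + 1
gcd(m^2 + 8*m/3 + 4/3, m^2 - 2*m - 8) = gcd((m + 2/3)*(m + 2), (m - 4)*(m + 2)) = m + 2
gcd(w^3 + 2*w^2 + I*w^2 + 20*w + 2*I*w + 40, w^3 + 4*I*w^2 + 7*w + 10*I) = w + 5*I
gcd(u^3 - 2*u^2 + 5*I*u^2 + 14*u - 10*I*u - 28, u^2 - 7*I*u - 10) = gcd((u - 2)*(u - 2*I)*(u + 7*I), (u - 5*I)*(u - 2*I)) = u - 2*I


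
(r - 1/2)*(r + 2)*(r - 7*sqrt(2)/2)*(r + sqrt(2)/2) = r^4 - 3*sqrt(2)*r^3 + 3*r^3/2 - 9*sqrt(2)*r^2/2 - 9*r^2/2 - 21*r/4 + 3*sqrt(2)*r + 7/2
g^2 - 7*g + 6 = (g - 6)*(g - 1)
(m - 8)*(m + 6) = m^2 - 2*m - 48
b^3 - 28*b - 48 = (b - 6)*(b + 2)*(b + 4)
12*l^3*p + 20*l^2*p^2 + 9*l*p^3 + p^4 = p*(l + p)*(2*l + p)*(6*l + p)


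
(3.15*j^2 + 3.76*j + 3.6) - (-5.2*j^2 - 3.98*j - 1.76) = 8.35*j^2 + 7.74*j + 5.36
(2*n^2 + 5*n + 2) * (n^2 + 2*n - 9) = 2*n^4 + 9*n^3 - 6*n^2 - 41*n - 18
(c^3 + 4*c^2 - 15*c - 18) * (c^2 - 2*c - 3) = c^5 + 2*c^4 - 26*c^3 + 81*c + 54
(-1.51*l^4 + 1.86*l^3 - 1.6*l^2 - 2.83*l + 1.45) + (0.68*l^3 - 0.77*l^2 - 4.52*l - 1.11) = -1.51*l^4 + 2.54*l^3 - 2.37*l^2 - 7.35*l + 0.34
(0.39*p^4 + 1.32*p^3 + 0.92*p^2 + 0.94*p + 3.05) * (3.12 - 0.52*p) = -0.2028*p^5 + 0.5304*p^4 + 3.64*p^3 + 2.3816*p^2 + 1.3468*p + 9.516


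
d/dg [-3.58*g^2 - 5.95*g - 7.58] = -7.16*g - 5.95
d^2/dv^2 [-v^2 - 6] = -2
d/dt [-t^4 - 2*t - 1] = -4*t^3 - 2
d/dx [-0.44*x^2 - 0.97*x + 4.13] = -0.88*x - 0.97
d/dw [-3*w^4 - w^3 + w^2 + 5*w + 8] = -12*w^3 - 3*w^2 + 2*w + 5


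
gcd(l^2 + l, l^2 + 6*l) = l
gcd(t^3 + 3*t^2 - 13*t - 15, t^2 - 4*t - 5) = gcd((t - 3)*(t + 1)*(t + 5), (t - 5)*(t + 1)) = t + 1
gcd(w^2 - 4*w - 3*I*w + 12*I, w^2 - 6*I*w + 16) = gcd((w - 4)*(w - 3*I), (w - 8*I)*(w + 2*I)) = 1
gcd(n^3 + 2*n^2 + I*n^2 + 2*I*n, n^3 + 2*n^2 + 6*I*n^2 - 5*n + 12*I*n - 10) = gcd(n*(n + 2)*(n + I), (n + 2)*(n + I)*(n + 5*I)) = n^2 + n*(2 + I) + 2*I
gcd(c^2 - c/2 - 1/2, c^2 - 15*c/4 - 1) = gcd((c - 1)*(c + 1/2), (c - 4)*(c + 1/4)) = 1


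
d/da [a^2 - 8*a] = 2*a - 8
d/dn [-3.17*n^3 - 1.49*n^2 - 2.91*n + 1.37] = -9.51*n^2 - 2.98*n - 2.91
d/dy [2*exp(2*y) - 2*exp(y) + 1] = (4*exp(y) - 2)*exp(y)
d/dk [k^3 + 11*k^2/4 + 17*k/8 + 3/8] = 3*k^2 + 11*k/2 + 17/8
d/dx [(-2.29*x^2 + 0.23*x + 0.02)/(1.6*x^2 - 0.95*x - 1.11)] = (1.8075*x^2 + 5.0198*x - 0.2363)/(2.56*x^4 - 3.04*x^3 - 2.6495*x^2 + 2.109*x + 1.2321)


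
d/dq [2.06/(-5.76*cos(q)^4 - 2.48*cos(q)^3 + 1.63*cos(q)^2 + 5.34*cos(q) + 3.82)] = (-47.4624*cos(q)^3 - 15.3264*cos(q)^2 + 6.7156*cos(q) + 11.0004)*sin(q)/(-5.76*cos(q)^4 - 2.48*cos(q)^3 + 1.63*cos(q)^2 + 5.34*cos(q) + 3.82)^2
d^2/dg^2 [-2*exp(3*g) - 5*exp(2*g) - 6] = (-18*exp(g) - 20)*exp(2*g)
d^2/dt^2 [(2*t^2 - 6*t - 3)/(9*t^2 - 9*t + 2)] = 2*(-324*t^3 - 837*t^2 + 1053*t - 289)/(729*t^6 - 2187*t^5 + 2673*t^4 - 1701*t^3 + 594*t^2 - 108*t + 8)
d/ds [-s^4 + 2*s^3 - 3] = s^2*(6 - 4*s)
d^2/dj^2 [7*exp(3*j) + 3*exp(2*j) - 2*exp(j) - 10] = (63*exp(2*j) + 12*exp(j) - 2)*exp(j)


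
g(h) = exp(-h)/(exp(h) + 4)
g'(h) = -exp(-h)/(exp(h) + 4) - 1/(exp(h) + 4)^2 = 2*(-exp(h) - 2)*exp(-h)/(exp(2*h) + 8*exp(h) + 16)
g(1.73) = 0.02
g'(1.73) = -0.03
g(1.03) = 0.05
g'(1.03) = -0.07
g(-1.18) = 0.76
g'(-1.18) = -0.81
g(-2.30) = 2.43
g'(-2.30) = -2.49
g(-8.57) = 1317.72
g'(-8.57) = -1317.78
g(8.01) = 0.00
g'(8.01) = -0.00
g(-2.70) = 3.66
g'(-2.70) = -3.72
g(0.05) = 0.19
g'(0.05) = -0.23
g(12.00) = 0.00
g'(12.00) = 0.00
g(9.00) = 0.00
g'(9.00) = 0.00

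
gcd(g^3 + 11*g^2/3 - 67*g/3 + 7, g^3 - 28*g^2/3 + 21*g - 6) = g^2 - 10*g/3 + 1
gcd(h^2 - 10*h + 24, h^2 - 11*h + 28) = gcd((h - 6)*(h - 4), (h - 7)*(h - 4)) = h - 4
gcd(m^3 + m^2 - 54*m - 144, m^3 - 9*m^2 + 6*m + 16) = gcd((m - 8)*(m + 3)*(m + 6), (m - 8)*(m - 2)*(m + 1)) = m - 8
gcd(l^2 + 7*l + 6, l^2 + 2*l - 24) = l + 6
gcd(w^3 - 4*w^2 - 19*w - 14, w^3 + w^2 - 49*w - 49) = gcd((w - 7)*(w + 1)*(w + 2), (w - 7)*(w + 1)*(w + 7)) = w^2 - 6*w - 7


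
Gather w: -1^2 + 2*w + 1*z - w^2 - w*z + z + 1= -w^2 + w*(2 - z) + 2*z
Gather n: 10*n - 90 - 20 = 10*n - 110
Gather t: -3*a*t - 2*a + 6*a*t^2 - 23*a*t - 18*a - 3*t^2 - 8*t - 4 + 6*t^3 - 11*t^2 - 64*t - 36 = -20*a + 6*t^3 + t^2*(6*a - 14) + t*(-26*a - 72) - 40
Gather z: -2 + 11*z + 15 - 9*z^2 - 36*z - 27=-9*z^2 - 25*z - 14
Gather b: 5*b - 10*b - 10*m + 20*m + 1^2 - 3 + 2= -5*b + 10*m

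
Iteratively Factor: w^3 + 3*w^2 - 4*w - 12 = (w + 2)*(w^2 + w - 6) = (w - 2)*(w + 2)*(w + 3)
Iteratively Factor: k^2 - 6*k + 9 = (k - 3)*(k - 3)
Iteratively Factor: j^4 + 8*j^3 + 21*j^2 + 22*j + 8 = (j + 4)*(j^3 + 4*j^2 + 5*j + 2) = (j + 2)*(j + 4)*(j^2 + 2*j + 1) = (j + 1)*(j + 2)*(j + 4)*(j + 1)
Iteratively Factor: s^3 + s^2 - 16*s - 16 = (s + 4)*(s^2 - 3*s - 4) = (s + 1)*(s + 4)*(s - 4)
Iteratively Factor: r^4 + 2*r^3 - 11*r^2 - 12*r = (r + 4)*(r^3 - 2*r^2 - 3*r) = (r - 3)*(r + 4)*(r^2 + r) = r*(r - 3)*(r + 4)*(r + 1)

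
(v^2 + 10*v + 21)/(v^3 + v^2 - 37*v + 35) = (v + 3)/(v^2 - 6*v + 5)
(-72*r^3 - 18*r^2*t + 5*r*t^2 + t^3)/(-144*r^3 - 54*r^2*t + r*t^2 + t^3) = (4*r - t)/(8*r - t)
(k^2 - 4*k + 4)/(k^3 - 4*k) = (k - 2)/(k*(k + 2))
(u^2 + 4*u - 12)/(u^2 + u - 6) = (u + 6)/(u + 3)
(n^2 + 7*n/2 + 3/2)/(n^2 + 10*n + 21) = (n + 1/2)/(n + 7)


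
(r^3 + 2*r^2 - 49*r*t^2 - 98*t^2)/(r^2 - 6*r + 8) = (r^3 + 2*r^2 - 49*r*t^2 - 98*t^2)/(r^2 - 6*r + 8)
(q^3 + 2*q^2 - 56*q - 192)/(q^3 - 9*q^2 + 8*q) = (q^2 + 10*q + 24)/(q*(q - 1))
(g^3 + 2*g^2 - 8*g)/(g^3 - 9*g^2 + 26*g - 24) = g*(g + 4)/(g^2 - 7*g + 12)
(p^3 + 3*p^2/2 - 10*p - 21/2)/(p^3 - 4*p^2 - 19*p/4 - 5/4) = 2*(-2*p^3 - 3*p^2 + 20*p + 21)/(-4*p^3 + 16*p^2 + 19*p + 5)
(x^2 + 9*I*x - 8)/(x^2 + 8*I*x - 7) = (x + 8*I)/(x + 7*I)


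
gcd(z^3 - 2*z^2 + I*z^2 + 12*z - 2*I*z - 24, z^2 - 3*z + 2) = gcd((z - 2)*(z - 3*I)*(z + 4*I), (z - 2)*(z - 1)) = z - 2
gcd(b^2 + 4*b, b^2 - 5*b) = b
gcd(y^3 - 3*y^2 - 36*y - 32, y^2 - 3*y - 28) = y + 4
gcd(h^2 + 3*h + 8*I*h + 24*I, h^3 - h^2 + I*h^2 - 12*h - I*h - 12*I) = h + 3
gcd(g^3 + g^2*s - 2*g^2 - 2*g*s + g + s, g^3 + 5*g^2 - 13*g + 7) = g^2 - 2*g + 1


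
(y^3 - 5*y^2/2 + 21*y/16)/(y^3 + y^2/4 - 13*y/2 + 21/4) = y*(4*y - 3)/(4*(y^2 + 2*y - 3))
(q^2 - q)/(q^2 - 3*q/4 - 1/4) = 4*q/(4*q + 1)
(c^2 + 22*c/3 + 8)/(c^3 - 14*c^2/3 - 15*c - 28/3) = (c + 6)/(c^2 - 6*c - 7)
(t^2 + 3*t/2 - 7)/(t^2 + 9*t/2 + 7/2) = (t - 2)/(t + 1)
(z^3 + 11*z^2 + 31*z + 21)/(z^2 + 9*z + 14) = (z^2 + 4*z + 3)/(z + 2)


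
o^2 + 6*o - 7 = (o - 1)*(o + 7)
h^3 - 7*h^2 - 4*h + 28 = (h - 7)*(h - 2)*(h + 2)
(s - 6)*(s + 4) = s^2 - 2*s - 24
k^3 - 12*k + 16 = (k - 2)^2*(k + 4)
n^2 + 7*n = n*(n + 7)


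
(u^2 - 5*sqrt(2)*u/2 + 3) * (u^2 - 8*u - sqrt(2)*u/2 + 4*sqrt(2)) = u^4 - 8*u^3 - 3*sqrt(2)*u^3 + 11*u^2/2 + 24*sqrt(2)*u^2 - 44*u - 3*sqrt(2)*u/2 + 12*sqrt(2)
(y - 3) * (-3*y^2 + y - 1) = -3*y^3 + 10*y^2 - 4*y + 3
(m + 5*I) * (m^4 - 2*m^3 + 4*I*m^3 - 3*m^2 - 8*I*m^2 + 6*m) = m^5 - 2*m^4 + 9*I*m^4 - 23*m^3 - 18*I*m^3 + 46*m^2 - 15*I*m^2 + 30*I*m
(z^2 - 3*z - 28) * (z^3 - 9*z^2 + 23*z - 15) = z^5 - 12*z^4 + 22*z^3 + 168*z^2 - 599*z + 420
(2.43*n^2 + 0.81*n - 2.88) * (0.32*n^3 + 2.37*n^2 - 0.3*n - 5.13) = 0.7776*n^5 + 6.0183*n^4 + 0.2691*n^3 - 19.5345*n^2 - 3.2913*n + 14.7744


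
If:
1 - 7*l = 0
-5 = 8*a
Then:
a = -5/8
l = 1/7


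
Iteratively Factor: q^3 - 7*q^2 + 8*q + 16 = (q + 1)*(q^2 - 8*q + 16) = (q - 4)*(q + 1)*(q - 4)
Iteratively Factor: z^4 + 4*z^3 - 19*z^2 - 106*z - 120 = (z + 4)*(z^3 - 19*z - 30) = (z + 2)*(z + 4)*(z^2 - 2*z - 15) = (z + 2)*(z + 3)*(z + 4)*(z - 5)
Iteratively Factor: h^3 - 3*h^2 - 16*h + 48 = (h + 4)*(h^2 - 7*h + 12) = (h - 4)*(h + 4)*(h - 3)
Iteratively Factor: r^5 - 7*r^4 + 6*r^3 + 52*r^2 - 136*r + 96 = (r - 2)*(r^4 - 5*r^3 - 4*r^2 + 44*r - 48) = (r - 4)*(r - 2)*(r^3 - r^2 - 8*r + 12) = (r - 4)*(r - 2)^2*(r^2 + r - 6) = (r - 4)*(r - 2)^2*(r + 3)*(r - 2)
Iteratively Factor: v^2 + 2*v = (v + 2)*(v)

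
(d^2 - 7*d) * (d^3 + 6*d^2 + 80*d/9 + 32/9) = d^5 - d^4 - 298*d^3/9 - 176*d^2/3 - 224*d/9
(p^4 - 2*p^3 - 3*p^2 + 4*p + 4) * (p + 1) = p^5 - p^4 - 5*p^3 + p^2 + 8*p + 4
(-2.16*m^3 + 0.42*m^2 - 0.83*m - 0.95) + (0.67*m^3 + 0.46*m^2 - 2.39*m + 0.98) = -1.49*m^3 + 0.88*m^2 - 3.22*m + 0.03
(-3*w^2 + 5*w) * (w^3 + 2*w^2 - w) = -3*w^5 - w^4 + 13*w^3 - 5*w^2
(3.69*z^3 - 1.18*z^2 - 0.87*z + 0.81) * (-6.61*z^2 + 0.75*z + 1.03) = -24.3909*z^5 + 10.5673*z^4 + 8.6664*z^3 - 7.222*z^2 - 0.2886*z + 0.8343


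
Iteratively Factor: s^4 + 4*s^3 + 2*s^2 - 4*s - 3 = (s + 3)*(s^3 + s^2 - s - 1) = (s + 1)*(s + 3)*(s^2 - 1) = (s - 1)*(s + 1)*(s + 3)*(s + 1)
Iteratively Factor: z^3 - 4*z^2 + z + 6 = (z + 1)*(z^2 - 5*z + 6) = (z - 2)*(z + 1)*(z - 3)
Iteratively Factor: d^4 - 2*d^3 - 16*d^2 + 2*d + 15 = (d + 3)*(d^3 - 5*d^2 - d + 5) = (d - 5)*(d + 3)*(d^2 - 1) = (d - 5)*(d + 1)*(d + 3)*(d - 1)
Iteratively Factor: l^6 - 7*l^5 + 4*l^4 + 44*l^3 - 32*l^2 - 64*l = (l - 4)*(l^5 - 3*l^4 - 8*l^3 + 12*l^2 + 16*l) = l*(l - 4)*(l^4 - 3*l^3 - 8*l^2 + 12*l + 16) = l*(l - 4)*(l + 2)*(l^3 - 5*l^2 + 2*l + 8) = l*(l - 4)^2*(l + 2)*(l^2 - l - 2) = l*(l - 4)^2*(l + 1)*(l + 2)*(l - 2)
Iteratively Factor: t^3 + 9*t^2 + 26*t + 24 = (t + 2)*(t^2 + 7*t + 12) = (t + 2)*(t + 3)*(t + 4)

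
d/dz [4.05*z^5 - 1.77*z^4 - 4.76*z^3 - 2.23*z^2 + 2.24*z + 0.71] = 20.25*z^4 - 7.08*z^3 - 14.28*z^2 - 4.46*z + 2.24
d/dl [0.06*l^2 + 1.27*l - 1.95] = 0.12*l + 1.27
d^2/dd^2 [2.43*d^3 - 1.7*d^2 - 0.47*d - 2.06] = 14.58*d - 3.4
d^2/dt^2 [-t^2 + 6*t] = -2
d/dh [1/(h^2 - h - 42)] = (1 - 2*h)/(-h^2 + h + 42)^2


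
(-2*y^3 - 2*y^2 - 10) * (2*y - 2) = -4*y^4 + 4*y^2 - 20*y + 20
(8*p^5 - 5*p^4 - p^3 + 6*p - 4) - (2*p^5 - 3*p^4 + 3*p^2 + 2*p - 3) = 6*p^5 - 2*p^4 - p^3 - 3*p^2 + 4*p - 1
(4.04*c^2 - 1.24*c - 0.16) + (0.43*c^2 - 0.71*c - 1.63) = 4.47*c^2 - 1.95*c - 1.79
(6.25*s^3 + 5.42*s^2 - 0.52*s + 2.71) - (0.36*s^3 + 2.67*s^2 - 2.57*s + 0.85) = 5.89*s^3 + 2.75*s^2 + 2.05*s + 1.86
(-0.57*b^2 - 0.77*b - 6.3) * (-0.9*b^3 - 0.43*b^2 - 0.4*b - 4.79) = 0.513*b^5 + 0.9381*b^4 + 6.2291*b^3 + 5.7473*b^2 + 6.2083*b + 30.177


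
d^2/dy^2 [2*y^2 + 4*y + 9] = 4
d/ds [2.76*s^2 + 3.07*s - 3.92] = 5.52*s + 3.07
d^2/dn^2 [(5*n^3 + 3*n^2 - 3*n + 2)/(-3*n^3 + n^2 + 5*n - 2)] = 12*(-7*n^6 - 24*n^5 - 15*n^4 + 17*n^3 + 18*n^2 - 6*n - 6)/(27*n^9 - 27*n^8 - 126*n^7 + 143*n^6 + 174*n^5 - 249*n^4 - 29*n^3 + 138*n^2 - 60*n + 8)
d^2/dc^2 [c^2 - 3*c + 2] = 2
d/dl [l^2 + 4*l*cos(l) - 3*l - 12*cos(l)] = -4*l*sin(l) + 2*l + 12*sin(l) + 4*cos(l) - 3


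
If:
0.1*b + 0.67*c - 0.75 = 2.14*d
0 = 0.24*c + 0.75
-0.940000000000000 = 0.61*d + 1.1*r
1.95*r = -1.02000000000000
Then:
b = 15.65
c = -3.12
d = -0.60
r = -0.52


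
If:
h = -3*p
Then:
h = -3*p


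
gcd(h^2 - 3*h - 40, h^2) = 1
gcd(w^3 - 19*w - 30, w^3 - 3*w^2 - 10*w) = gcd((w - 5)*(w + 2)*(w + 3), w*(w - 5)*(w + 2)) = w^2 - 3*w - 10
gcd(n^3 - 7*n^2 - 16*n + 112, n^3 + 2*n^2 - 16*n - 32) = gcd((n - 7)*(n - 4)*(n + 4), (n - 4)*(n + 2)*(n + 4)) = n^2 - 16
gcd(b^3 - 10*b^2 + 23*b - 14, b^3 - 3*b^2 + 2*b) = b^2 - 3*b + 2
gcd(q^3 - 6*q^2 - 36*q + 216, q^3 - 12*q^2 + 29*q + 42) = q - 6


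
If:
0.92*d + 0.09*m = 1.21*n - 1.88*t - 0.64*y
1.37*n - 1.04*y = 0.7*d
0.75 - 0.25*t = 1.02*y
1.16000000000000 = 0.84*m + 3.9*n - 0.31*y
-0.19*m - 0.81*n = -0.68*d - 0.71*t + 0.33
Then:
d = 0.73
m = -2.59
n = 0.91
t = 0.11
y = 0.71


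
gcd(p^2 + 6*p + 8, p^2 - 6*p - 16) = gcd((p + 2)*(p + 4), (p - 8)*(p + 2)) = p + 2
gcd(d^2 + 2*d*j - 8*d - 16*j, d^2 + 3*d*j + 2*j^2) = d + 2*j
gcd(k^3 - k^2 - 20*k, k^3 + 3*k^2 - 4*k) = k^2 + 4*k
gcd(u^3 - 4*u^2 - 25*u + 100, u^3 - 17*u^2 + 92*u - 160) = u^2 - 9*u + 20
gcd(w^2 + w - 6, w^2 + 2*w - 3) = w + 3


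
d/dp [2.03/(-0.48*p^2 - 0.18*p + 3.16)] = (1.9488*p + 0.3654)/(0.48*p^2 + 0.18*p - 3.16)^2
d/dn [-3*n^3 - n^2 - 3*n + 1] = -9*n^2 - 2*n - 3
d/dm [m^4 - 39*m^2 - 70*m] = 4*m^3 - 78*m - 70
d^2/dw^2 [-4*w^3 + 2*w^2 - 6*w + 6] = 4 - 24*w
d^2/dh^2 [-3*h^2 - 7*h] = -6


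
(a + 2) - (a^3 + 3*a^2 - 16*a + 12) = -a^3 - 3*a^2 + 17*a - 10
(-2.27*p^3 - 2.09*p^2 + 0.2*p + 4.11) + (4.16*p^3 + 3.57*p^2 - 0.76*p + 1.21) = 1.89*p^3 + 1.48*p^2 - 0.56*p + 5.32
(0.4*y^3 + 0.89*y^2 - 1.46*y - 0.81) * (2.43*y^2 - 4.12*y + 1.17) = 0.972*y^5 + 0.5147*y^4 - 6.7466*y^3 + 5.0882*y^2 + 1.629*y - 0.9477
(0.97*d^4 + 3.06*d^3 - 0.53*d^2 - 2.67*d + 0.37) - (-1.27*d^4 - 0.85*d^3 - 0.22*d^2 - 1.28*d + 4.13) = 2.24*d^4 + 3.91*d^3 - 0.31*d^2 - 1.39*d - 3.76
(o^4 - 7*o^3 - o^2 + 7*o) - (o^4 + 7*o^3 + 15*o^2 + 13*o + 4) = -14*o^3 - 16*o^2 - 6*o - 4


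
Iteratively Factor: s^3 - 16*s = (s)*(s^2 - 16) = s*(s - 4)*(s + 4)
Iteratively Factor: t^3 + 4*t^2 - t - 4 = (t + 1)*(t^2 + 3*t - 4) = (t - 1)*(t + 1)*(t + 4)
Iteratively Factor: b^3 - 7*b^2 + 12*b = (b)*(b^2 - 7*b + 12) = b*(b - 4)*(b - 3)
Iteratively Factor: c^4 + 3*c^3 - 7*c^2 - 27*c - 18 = (c + 2)*(c^3 + c^2 - 9*c - 9) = (c + 1)*(c + 2)*(c^2 - 9) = (c + 1)*(c + 2)*(c + 3)*(c - 3)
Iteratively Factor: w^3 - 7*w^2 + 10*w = (w - 2)*(w^2 - 5*w) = w*(w - 2)*(w - 5)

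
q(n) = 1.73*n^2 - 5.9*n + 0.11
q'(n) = 3.46*n - 5.9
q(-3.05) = 34.20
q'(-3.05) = -16.45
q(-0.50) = 3.49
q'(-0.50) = -7.63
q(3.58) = 1.16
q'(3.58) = 6.49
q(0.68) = -3.10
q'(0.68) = -3.55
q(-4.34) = 58.30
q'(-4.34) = -20.92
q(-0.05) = 0.41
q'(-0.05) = -6.07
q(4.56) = 9.18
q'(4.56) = 9.88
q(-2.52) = 25.96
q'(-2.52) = -14.62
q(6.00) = 26.99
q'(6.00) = 14.86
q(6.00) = 26.99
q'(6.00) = 14.86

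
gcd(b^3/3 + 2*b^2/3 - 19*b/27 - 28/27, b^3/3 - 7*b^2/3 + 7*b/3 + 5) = b + 1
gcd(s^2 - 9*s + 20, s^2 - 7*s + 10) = s - 5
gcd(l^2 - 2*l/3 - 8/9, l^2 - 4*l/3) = l - 4/3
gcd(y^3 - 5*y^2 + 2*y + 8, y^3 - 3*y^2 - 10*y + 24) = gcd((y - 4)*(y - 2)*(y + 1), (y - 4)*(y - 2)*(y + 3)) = y^2 - 6*y + 8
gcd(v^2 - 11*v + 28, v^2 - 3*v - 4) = v - 4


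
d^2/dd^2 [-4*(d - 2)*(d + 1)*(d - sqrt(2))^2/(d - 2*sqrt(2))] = 8*(-3*d^4 + d^3 + 18*sqrt(2)*d^3 - 72*d^2 - 6*sqrt(2)*d^2 + 24*d + 48*sqrt(2)*d - 12*sqrt(2) - 12)/(d^3 - 6*sqrt(2)*d^2 + 24*d - 16*sqrt(2))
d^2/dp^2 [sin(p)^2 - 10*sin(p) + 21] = 10*sin(p) + 2*cos(2*p)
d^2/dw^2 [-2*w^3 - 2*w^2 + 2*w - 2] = -12*w - 4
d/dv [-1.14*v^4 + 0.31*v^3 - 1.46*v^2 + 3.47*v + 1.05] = -4.56*v^3 + 0.93*v^2 - 2.92*v + 3.47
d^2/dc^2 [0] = 0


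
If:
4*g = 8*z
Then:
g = 2*z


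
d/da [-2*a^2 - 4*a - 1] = -4*a - 4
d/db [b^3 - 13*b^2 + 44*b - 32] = 3*b^2 - 26*b + 44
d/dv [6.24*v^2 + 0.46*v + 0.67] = 12.48*v + 0.46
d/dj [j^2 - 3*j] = 2*j - 3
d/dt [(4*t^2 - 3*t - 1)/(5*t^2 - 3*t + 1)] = 3*(t^2 + 6*t - 2)/(25*t^4 - 30*t^3 + 19*t^2 - 6*t + 1)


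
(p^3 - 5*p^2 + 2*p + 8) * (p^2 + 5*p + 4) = p^5 - 19*p^3 - 2*p^2 + 48*p + 32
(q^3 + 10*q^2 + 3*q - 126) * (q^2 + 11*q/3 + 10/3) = q^5 + 41*q^4/3 + 43*q^3 - 245*q^2/3 - 452*q - 420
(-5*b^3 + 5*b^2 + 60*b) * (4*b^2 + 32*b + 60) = -20*b^5 - 140*b^4 + 100*b^3 + 2220*b^2 + 3600*b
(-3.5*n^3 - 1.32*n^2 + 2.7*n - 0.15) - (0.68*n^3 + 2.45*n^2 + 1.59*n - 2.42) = -4.18*n^3 - 3.77*n^2 + 1.11*n + 2.27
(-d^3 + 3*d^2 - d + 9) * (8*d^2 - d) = -8*d^5 + 25*d^4 - 11*d^3 + 73*d^2 - 9*d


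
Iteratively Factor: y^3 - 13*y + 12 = (y - 1)*(y^2 + y - 12) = (y - 3)*(y - 1)*(y + 4)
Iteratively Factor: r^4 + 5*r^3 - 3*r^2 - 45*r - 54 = (r + 2)*(r^3 + 3*r^2 - 9*r - 27) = (r + 2)*(r + 3)*(r^2 - 9) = (r + 2)*(r + 3)^2*(r - 3)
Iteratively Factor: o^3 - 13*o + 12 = (o - 1)*(o^2 + o - 12) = (o - 1)*(o + 4)*(o - 3)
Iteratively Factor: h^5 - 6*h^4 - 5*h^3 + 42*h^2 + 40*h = (h)*(h^4 - 6*h^3 - 5*h^2 + 42*h + 40) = h*(h + 2)*(h^3 - 8*h^2 + 11*h + 20) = h*(h - 5)*(h + 2)*(h^2 - 3*h - 4) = h*(h - 5)*(h - 4)*(h + 2)*(h + 1)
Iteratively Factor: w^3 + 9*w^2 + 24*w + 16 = (w + 1)*(w^2 + 8*w + 16) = (w + 1)*(w + 4)*(w + 4)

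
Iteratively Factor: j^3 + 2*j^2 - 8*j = (j + 4)*(j^2 - 2*j) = (j - 2)*(j + 4)*(j)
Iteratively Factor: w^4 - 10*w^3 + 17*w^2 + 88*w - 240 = (w + 3)*(w^3 - 13*w^2 + 56*w - 80) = (w - 5)*(w + 3)*(w^2 - 8*w + 16) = (w - 5)*(w - 4)*(w + 3)*(w - 4)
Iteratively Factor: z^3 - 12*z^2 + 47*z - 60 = (z - 4)*(z^2 - 8*z + 15) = (z - 5)*(z - 4)*(z - 3)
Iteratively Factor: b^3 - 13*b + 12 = (b + 4)*(b^2 - 4*b + 3) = (b - 3)*(b + 4)*(b - 1)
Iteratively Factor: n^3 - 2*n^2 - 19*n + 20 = (n - 5)*(n^2 + 3*n - 4) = (n - 5)*(n + 4)*(n - 1)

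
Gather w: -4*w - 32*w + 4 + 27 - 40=-36*w - 9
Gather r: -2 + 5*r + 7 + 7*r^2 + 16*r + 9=7*r^2 + 21*r + 14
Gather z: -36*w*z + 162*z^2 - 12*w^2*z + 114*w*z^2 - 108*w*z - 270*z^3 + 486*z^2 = -270*z^3 + z^2*(114*w + 648) + z*(-12*w^2 - 144*w)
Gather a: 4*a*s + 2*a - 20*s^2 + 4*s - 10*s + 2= a*(4*s + 2) - 20*s^2 - 6*s + 2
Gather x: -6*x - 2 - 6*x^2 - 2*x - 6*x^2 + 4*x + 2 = -12*x^2 - 4*x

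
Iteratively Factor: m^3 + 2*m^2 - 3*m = (m + 3)*(m^2 - m) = (m - 1)*(m + 3)*(m)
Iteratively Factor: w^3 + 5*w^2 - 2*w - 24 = (w + 4)*(w^2 + w - 6) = (w - 2)*(w + 4)*(w + 3)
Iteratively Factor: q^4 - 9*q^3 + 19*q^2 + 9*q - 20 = (q - 4)*(q^3 - 5*q^2 - q + 5) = (q - 5)*(q - 4)*(q^2 - 1) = (q - 5)*(q - 4)*(q + 1)*(q - 1)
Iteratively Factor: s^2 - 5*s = (s - 5)*(s)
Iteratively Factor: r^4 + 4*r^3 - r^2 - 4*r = (r)*(r^3 + 4*r^2 - r - 4) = r*(r - 1)*(r^2 + 5*r + 4) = r*(r - 1)*(r + 4)*(r + 1)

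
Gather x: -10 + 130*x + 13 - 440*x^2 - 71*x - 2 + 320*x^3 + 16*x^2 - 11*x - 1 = 320*x^3 - 424*x^2 + 48*x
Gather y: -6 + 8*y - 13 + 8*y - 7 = 16*y - 26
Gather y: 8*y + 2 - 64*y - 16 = -56*y - 14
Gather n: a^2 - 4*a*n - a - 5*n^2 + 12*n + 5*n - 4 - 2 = a^2 - a - 5*n^2 + n*(17 - 4*a) - 6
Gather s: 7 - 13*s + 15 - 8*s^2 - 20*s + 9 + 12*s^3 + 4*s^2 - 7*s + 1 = 12*s^3 - 4*s^2 - 40*s + 32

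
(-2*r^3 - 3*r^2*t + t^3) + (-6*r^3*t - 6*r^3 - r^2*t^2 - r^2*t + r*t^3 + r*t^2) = -6*r^3*t - 8*r^3 - r^2*t^2 - 4*r^2*t + r*t^3 + r*t^2 + t^3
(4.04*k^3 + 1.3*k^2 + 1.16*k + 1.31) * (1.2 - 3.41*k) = -13.7764*k^4 + 0.414999999999999*k^3 - 2.3956*k^2 - 3.0751*k + 1.572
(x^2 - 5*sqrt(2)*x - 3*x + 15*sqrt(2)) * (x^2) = x^4 - 5*sqrt(2)*x^3 - 3*x^3 + 15*sqrt(2)*x^2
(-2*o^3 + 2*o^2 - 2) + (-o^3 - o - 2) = -3*o^3 + 2*o^2 - o - 4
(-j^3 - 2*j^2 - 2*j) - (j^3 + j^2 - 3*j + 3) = -2*j^3 - 3*j^2 + j - 3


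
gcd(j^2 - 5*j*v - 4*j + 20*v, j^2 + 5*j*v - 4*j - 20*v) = j - 4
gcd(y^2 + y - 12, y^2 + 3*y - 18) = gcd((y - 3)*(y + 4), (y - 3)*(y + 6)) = y - 3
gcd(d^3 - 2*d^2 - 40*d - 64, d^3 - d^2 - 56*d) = d - 8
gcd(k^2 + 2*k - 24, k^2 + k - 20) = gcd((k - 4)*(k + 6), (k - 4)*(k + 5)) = k - 4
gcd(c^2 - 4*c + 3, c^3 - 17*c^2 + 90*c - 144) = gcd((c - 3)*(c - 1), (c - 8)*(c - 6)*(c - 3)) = c - 3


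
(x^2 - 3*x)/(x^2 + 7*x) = (x - 3)/(x + 7)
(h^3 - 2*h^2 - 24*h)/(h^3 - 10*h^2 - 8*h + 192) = h/(h - 8)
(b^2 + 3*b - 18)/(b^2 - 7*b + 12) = (b + 6)/(b - 4)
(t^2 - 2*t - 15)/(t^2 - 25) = (t + 3)/(t + 5)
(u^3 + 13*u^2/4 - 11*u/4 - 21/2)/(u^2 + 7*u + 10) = (4*u^2 + 5*u - 21)/(4*(u + 5))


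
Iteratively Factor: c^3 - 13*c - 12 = (c + 1)*(c^2 - c - 12) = (c - 4)*(c + 1)*(c + 3)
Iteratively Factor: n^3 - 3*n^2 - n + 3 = (n - 1)*(n^2 - 2*n - 3) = (n - 1)*(n + 1)*(n - 3)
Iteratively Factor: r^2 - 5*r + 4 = (r - 4)*(r - 1)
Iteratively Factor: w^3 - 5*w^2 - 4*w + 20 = (w - 2)*(w^2 - 3*w - 10) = (w - 2)*(w + 2)*(w - 5)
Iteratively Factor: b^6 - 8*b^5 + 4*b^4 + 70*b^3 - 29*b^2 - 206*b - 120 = (b + 1)*(b^5 - 9*b^4 + 13*b^3 + 57*b^2 - 86*b - 120) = (b - 4)*(b + 1)*(b^4 - 5*b^3 - 7*b^2 + 29*b + 30) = (b - 4)*(b - 3)*(b + 1)*(b^3 - 2*b^2 - 13*b - 10) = (b - 4)*(b - 3)*(b + 1)^2*(b^2 - 3*b - 10) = (b - 4)*(b - 3)*(b + 1)^2*(b + 2)*(b - 5)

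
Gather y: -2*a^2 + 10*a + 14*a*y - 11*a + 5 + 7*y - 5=-2*a^2 - a + y*(14*a + 7)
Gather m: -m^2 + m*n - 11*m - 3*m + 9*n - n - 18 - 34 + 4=-m^2 + m*(n - 14) + 8*n - 48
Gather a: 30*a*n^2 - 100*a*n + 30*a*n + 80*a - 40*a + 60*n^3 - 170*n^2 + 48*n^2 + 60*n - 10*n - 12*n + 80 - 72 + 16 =a*(30*n^2 - 70*n + 40) + 60*n^3 - 122*n^2 + 38*n + 24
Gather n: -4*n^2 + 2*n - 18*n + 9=-4*n^2 - 16*n + 9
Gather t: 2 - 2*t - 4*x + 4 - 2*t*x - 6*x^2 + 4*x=t*(-2*x - 2) - 6*x^2 + 6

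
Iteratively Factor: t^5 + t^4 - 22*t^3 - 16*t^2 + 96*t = (t + 3)*(t^4 - 2*t^3 - 16*t^2 + 32*t) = (t - 2)*(t + 3)*(t^3 - 16*t) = (t - 4)*(t - 2)*(t + 3)*(t^2 + 4*t) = t*(t - 4)*(t - 2)*(t + 3)*(t + 4)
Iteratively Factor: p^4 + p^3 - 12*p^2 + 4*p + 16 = (p + 4)*(p^3 - 3*p^2 + 4) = (p - 2)*(p + 4)*(p^2 - p - 2) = (p - 2)*(p + 1)*(p + 4)*(p - 2)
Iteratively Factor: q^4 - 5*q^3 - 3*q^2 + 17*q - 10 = (q - 1)*(q^3 - 4*q^2 - 7*q + 10) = (q - 5)*(q - 1)*(q^2 + q - 2) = (q - 5)*(q - 1)*(q + 2)*(q - 1)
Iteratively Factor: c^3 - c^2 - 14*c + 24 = (c + 4)*(c^2 - 5*c + 6) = (c - 3)*(c + 4)*(c - 2)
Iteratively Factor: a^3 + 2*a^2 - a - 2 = (a + 1)*(a^2 + a - 2) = (a - 1)*(a + 1)*(a + 2)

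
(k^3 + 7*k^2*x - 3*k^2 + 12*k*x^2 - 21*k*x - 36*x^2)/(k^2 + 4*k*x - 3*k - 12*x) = k + 3*x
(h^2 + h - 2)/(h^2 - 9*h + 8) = (h + 2)/(h - 8)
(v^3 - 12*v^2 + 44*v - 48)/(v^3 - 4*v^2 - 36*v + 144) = (v - 2)/(v + 6)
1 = 1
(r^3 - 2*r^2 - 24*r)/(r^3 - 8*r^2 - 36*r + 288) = r*(r + 4)/(r^2 - 2*r - 48)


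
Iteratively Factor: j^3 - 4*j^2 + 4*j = (j - 2)*(j^2 - 2*j) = (j - 2)^2*(j)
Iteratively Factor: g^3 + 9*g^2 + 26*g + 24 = (g + 3)*(g^2 + 6*g + 8) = (g + 3)*(g + 4)*(g + 2)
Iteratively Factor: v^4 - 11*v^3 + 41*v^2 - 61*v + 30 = (v - 5)*(v^3 - 6*v^2 + 11*v - 6) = (v - 5)*(v - 3)*(v^2 - 3*v + 2) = (v - 5)*(v - 3)*(v - 1)*(v - 2)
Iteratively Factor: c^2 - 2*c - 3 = (c - 3)*(c + 1)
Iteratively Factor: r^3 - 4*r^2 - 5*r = (r - 5)*(r^2 + r) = r*(r - 5)*(r + 1)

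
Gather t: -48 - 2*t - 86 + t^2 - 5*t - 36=t^2 - 7*t - 170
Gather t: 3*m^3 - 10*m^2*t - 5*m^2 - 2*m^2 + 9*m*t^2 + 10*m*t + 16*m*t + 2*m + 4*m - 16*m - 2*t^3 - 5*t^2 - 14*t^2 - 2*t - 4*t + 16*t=3*m^3 - 7*m^2 - 10*m - 2*t^3 + t^2*(9*m - 19) + t*(-10*m^2 + 26*m + 10)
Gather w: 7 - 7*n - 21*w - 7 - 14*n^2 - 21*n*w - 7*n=-14*n^2 - 14*n + w*(-21*n - 21)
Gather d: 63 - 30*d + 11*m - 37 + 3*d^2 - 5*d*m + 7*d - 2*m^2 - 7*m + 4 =3*d^2 + d*(-5*m - 23) - 2*m^2 + 4*m + 30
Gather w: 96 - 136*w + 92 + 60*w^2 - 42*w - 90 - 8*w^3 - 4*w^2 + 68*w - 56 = -8*w^3 + 56*w^2 - 110*w + 42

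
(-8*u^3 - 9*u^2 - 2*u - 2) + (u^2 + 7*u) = -8*u^3 - 8*u^2 + 5*u - 2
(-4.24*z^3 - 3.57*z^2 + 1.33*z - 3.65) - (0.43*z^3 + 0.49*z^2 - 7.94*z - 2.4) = -4.67*z^3 - 4.06*z^2 + 9.27*z - 1.25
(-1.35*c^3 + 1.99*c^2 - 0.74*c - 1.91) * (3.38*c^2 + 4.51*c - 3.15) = -4.563*c^5 + 0.6377*c^4 + 10.7262*c^3 - 16.0617*c^2 - 6.2831*c + 6.0165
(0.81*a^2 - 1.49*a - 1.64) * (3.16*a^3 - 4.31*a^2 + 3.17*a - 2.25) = 2.5596*a^5 - 8.1995*a^4 + 3.8072*a^3 + 0.522599999999999*a^2 - 1.8463*a + 3.69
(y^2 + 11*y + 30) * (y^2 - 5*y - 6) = y^4 + 6*y^3 - 31*y^2 - 216*y - 180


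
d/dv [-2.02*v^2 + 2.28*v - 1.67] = 2.28 - 4.04*v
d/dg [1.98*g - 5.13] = 1.98000000000000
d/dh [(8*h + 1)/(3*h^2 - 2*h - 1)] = 6*(-4*h^2 - h - 1)/(9*h^4 - 12*h^3 - 2*h^2 + 4*h + 1)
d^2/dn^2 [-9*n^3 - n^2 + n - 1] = -54*n - 2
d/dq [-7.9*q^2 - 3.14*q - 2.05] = -15.8*q - 3.14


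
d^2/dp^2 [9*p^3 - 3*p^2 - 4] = 54*p - 6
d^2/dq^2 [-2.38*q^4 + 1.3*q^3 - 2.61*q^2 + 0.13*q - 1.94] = -28.56*q^2 + 7.8*q - 5.22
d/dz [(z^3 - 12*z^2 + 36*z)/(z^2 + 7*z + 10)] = (z^4 + 14*z^3 - 90*z^2 - 240*z + 360)/(z^4 + 14*z^3 + 69*z^2 + 140*z + 100)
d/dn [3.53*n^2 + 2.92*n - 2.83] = 7.06*n + 2.92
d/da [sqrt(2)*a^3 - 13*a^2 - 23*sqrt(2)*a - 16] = 3*sqrt(2)*a^2 - 26*a - 23*sqrt(2)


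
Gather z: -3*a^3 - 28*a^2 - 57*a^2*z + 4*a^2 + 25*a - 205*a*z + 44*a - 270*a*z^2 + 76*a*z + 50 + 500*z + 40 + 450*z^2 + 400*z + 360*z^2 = -3*a^3 - 24*a^2 + 69*a + z^2*(810 - 270*a) + z*(-57*a^2 - 129*a + 900) + 90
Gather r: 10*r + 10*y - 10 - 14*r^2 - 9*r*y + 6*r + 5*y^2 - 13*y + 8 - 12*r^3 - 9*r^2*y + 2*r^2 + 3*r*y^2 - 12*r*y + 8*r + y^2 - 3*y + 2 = -12*r^3 + r^2*(-9*y - 12) + r*(3*y^2 - 21*y + 24) + 6*y^2 - 6*y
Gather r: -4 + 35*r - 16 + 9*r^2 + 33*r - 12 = 9*r^2 + 68*r - 32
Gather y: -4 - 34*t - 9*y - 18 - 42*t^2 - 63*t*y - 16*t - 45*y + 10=-42*t^2 - 50*t + y*(-63*t - 54) - 12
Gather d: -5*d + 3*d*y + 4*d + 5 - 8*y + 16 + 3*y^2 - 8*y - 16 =d*(3*y - 1) + 3*y^2 - 16*y + 5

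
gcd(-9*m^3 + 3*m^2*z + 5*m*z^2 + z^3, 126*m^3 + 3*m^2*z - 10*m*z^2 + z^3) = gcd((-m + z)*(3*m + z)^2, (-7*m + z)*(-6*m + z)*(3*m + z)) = 3*m + z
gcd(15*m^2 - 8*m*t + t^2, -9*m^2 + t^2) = -3*m + t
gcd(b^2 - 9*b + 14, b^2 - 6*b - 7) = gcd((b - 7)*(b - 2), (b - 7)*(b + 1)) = b - 7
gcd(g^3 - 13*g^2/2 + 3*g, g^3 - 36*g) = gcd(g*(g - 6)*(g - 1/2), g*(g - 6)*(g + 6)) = g^2 - 6*g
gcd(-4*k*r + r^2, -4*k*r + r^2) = -4*k*r + r^2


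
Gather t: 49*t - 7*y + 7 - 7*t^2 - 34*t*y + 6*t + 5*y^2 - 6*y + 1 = -7*t^2 + t*(55 - 34*y) + 5*y^2 - 13*y + 8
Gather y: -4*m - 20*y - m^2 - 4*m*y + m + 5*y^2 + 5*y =-m^2 - 3*m + 5*y^2 + y*(-4*m - 15)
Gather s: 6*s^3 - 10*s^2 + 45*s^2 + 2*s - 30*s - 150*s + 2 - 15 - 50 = 6*s^3 + 35*s^2 - 178*s - 63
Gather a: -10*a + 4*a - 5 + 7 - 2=-6*a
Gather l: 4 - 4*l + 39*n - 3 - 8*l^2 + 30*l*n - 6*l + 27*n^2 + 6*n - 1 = -8*l^2 + l*(30*n - 10) + 27*n^2 + 45*n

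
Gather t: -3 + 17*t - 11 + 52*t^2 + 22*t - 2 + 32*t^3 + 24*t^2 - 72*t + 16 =32*t^3 + 76*t^2 - 33*t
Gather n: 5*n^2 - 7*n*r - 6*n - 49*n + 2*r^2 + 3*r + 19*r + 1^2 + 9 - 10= 5*n^2 + n*(-7*r - 55) + 2*r^2 + 22*r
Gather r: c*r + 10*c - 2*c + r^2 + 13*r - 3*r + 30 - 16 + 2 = 8*c + r^2 + r*(c + 10) + 16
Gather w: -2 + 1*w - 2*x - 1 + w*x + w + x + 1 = w*(x + 2) - x - 2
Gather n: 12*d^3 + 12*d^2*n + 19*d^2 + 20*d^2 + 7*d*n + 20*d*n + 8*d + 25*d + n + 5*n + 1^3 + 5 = 12*d^3 + 39*d^2 + 33*d + n*(12*d^2 + 27*d + 6) + 6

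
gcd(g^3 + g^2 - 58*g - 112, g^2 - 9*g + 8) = g - 8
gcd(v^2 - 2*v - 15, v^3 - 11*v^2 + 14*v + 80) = v - 5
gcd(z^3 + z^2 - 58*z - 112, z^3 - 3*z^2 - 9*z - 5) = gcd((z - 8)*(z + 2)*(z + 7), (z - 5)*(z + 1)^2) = 1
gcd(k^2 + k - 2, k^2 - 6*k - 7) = 1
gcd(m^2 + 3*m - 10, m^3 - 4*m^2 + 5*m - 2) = m - 2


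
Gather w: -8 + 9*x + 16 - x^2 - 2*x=-x^2 + 7*x + 8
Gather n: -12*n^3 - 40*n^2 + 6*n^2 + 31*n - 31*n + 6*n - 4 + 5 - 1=-12*n^3 - 34*n^2 + 6*n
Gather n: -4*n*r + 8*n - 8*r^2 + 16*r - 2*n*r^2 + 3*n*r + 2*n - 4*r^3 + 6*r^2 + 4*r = n*(-2*r^2 - r + 10) - 4*r^3 - 2*r^2 + 20*r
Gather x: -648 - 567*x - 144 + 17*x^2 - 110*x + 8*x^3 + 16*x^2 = 8*x^3 + 33*x^2 - 677*x - 792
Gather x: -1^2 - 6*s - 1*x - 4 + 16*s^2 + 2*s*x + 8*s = 16*s^2 + 2*s + x*(2*s - 1) - 5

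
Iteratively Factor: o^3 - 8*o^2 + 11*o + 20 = (o + 1)*(o^2 - 9*o + 20) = (o - 4)*(o + 1)*(o - 5)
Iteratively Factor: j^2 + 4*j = (j + 4)*(j)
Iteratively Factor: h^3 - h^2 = (h)*(h^2 - h) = h^2*(h - 1)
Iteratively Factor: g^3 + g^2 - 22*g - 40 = (g + 2)*(g^2 - g - 20) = (g + 2)*(g + 4)*(g - 5)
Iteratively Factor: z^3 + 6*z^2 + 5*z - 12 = (z + 4)*(z^2 + 2*z - 3) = (z - 1)*(z + 4)*(z + 3)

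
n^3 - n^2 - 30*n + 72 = (n - 4)*(n - 3)*(n + 6)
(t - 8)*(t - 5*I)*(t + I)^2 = t^4 - 8*t^3 - 3*I*t^3 + 9*t^2 + 24*I*t^2 - 72*t + 5*I*t - 40*I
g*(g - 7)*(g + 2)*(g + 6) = g^4 + g^3 - 44*g^2 - 84*g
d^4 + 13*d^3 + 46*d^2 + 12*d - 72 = (d - 1)*(d + 2)*(d + 6)^2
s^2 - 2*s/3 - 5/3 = (s - 5/3)*(s + 1)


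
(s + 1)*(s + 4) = s^2 + 5*s + 4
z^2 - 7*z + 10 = (z - 5)*(z - 2)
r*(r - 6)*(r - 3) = r^3 - 9*r^2 + 18*r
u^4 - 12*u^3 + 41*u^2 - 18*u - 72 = (u - 6)*(u - 4)*(u - 3)*(u + 1)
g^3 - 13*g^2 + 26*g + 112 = (g - 8)*(g - 7)*(g + 2)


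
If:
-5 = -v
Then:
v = 5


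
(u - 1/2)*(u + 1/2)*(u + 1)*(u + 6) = u^4 + 7*u^3 + 23*u^2/4 - 7*u/4 - 3/2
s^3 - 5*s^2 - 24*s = s*(s - 8)*(s + 3)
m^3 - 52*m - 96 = (m - 8)*(m + 2)*(m + 6)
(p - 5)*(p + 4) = p^2 - p - 20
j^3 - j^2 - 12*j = j*(j - 4)*(j + 3)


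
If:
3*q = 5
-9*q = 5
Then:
No Solution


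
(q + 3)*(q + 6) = q^2 + 9*q + 18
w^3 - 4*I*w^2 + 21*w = w*(w - 7*I)*(w + 3*I)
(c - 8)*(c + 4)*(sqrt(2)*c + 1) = sqrt(2)*c^3 - 4*sqrt(2)*c^2 + c^2 - 32*sqrt(2)*c - 4*c - 32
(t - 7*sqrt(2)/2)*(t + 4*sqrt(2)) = t^2 + sqrt(2)*t/2 - 28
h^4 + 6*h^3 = h^3*(h + 6)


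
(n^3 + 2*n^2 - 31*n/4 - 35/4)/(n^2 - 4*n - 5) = (n^2 + n - 35/4)/(n - 5)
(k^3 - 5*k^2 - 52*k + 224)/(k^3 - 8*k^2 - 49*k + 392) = (k - 4)/(k - 7)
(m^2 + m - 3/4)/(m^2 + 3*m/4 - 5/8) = 2*(2*m + 3)/(4*m + 5)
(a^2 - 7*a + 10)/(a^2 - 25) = (a - 2)/(a + 5)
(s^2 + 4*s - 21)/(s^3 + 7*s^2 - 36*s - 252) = (s - 3)/(s^2 - 36)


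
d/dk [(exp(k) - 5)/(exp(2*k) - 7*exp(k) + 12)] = (-(exp(k) - 5)*(2*exp(k) - 7) + exp(2*k) - 7*exp(k) + 12)*exp(k)/(exp(2*k) - 7*exp(k) + 12)^2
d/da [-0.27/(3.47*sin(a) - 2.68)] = 0.9369*cos(a)/(3.47*sin(a) - 2.68)^2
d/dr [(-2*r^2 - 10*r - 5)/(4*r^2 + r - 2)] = (38*r^2 + 48*r + 25)/(16*r^4 + 8*r^3 - 15*r^2 - 4*r + 4)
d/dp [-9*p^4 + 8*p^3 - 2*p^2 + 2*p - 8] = -36*p^3 + 24*p^2 - 4*p + 2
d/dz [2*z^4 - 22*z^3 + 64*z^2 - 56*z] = 8*z^3 - 66*z^2 + 128*z - 56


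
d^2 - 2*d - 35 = (d - 7)*(d + 5)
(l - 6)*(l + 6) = l^2 - 36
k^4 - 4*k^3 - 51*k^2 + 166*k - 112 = (k - 8)*(k - 2)*(k - 1)*(k + 7)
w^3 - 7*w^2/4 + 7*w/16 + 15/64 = (w - 5/4)*(w - 3/4)*(w + 1/4)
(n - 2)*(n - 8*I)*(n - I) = n^3 - 2*n^2 - 9*I*n^2 - 8*n + 18*I*n + 16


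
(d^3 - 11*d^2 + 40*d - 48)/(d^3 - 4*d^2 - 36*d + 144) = (d^2 - 7*d + 12)/(d^2 - 36)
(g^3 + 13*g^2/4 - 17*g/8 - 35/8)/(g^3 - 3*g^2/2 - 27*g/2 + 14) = (4*g^2 - g - 5)/(4*(g^2 - 5*g + 4))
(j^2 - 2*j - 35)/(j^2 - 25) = (j - 7)/(j - 5)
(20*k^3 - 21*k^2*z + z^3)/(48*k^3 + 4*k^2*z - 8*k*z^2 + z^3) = (-5*k^2 + 4*k*z + z^2)/(-12*k^2 - 4*k*z + z^2)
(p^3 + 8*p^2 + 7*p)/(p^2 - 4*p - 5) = p*(p + 7)/(p - 5)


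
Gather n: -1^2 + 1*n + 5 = n + 4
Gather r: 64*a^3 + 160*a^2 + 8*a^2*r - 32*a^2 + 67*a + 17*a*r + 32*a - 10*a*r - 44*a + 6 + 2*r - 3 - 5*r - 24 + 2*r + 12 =64*a^3 + 128*a^2 + 55*a + r*(8*a^2 + 7*a - 1) - 9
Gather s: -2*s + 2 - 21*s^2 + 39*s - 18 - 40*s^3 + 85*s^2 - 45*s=-40*s^3 + 64*s^2 - 8*s - 16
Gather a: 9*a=9*a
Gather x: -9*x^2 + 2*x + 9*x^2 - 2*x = 0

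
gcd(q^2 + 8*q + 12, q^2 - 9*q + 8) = 1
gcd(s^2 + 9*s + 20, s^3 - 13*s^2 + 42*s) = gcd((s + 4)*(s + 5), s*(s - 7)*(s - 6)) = 1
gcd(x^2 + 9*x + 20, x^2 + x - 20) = x + 5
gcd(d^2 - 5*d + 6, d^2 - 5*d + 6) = d^2 - 5*d + 6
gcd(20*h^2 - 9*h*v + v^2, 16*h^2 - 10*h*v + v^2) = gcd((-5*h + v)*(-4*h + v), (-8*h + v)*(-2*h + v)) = 1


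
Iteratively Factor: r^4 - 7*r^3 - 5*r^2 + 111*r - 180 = (r - 3)*(r^3 - 4*r^2 - 17*r + 60) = (r - 3)^2*(r^2 - r - 20) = (r - 5)*(r - 3)^2*(r + 4)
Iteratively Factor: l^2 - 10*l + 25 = (l - 5)*(l - 5)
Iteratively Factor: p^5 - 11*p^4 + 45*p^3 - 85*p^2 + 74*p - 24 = (p - 3)*(p^4 - 8*p^3 + 21*p^2 - 22*p + 8) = (p - 3)*(p - 1)*(p^3 - 7*p^2 + 14*p - 8) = (p - 3)*(p - 1)^2*(p^2 - 6*p + 8) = (p - 4)*(p - 3)*(p - 1)^2*(p - 2)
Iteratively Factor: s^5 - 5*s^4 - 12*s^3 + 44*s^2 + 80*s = (s - 4)*(s^4 - s^3 - 16*s^2 - 20*s) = (s - 4)*(s + 2)*(s^3 - 3*s^2 - 10*s) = (s - 4)*(s + 2)^2*(s^2 - 5*s) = (s - 5)*(s - 4)*(s + 2)^2*(s)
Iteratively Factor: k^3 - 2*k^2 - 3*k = (k)*(k^2 - 2*k - 3) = k*(k + 1)*(k - 3)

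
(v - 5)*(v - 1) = v^2 - 6*v + 5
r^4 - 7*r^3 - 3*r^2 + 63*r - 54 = (r - 6)*(r - 3)*(r - 1)*(r + 3)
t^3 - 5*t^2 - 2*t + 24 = (t - 4)*(t - 3)*(t + 2)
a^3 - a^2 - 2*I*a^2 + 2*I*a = a*(a - 1)*(a - 2*I)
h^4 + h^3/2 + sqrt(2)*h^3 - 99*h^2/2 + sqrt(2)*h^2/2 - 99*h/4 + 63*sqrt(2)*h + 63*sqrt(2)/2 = (h + 1/2)*(h - 7*sqrt(2)/2)*(h - 3*sqrt(2)/2)*(h + 6*sqrt(2))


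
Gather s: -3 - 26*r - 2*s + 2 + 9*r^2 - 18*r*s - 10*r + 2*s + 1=9*r^2 - 18*r*s - 36*r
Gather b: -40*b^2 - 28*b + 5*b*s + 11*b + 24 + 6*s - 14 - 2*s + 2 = -40*b^2 + b*(5*s - 17) + 4*s + 12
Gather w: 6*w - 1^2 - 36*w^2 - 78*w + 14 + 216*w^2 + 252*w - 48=180*w^2 + 180*w - 35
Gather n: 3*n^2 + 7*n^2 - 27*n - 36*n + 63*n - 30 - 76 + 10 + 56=10*n^2 - 40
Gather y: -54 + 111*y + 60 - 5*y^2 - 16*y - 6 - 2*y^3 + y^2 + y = -2*y^3 - 4*y^2 + 96*y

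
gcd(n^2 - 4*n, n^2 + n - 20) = n - 4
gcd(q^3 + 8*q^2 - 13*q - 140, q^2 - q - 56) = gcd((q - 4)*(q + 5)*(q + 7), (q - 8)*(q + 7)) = q + 7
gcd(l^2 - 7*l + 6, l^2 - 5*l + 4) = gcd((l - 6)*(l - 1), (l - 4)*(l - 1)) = l - 1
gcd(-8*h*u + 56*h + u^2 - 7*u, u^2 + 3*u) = 1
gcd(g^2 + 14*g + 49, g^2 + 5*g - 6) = 1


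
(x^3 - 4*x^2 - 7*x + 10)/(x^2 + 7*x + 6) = (x^3 - 4*x^2 - 7*x + 10)/(x^2 + 7*x + 6)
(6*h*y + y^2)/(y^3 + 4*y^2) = (6*h + y)/(y*(y + 4))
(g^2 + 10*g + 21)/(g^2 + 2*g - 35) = (g + 3)/(g - 5)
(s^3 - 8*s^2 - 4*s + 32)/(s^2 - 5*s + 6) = (s^2 - 6*s - 16)/(s - 3)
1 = 1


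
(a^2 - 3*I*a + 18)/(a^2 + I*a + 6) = (a - 6*I)/(a - 2*I)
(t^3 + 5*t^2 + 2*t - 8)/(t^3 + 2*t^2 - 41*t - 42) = (t^3 + 5*t^2 + 2*t - 8)/(t^3 + 2*t^2 - 41*t - 42)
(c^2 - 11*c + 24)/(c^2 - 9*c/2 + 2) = 2*(c^2 - 11*c + 24)/(2*c^2 - 9*c + 4)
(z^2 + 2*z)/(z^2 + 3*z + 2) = z/(z + 1)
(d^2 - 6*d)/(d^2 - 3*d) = (d - 6)/(d - 3)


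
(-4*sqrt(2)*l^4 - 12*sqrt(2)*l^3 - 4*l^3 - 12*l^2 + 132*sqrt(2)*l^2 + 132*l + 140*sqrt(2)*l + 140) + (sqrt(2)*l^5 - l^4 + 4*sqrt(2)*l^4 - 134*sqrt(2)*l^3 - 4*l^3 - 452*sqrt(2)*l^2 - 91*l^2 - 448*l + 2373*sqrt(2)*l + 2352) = sqrt(2)*l^5 - l^4 - 146*sqrt(2)*l^3 - 8*l^3 - 320*sqrt(2)*l^2 - 103*l^2 - 316*l + 2513*sqrt(2)*l + 2492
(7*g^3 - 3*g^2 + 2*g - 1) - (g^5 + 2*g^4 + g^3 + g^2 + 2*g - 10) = -g^5 - 2*g^4 + 6*g^3 - 4*g^2 + 9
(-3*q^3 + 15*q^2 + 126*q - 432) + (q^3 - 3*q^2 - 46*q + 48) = -2*q^3 + 12*q^2 + 80*q - 384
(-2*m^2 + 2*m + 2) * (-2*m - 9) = 4*m^3 + 14*m^2 - 22*m - 18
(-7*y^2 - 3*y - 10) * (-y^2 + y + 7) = 7*y^4 - 4*y^3 - 42*y^2 - 31*y - 70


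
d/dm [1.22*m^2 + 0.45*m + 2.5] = 2.44*m + 0.45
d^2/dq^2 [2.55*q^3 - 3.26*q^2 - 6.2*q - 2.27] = 15.3*q - 6.52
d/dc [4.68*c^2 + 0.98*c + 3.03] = 9.36*c + 0.98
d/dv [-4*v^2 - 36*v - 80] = -8*v - 36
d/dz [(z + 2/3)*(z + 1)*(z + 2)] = 3*z^2 + 22*z/3 + 4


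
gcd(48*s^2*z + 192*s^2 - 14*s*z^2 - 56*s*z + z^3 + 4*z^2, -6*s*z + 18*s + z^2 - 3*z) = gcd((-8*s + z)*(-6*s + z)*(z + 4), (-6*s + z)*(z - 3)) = -6*s + z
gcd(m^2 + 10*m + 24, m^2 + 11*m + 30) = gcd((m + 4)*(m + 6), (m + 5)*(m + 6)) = m + 6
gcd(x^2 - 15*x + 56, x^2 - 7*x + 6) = 1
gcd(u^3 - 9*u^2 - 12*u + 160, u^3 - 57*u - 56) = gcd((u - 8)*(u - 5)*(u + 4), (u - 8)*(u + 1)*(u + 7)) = u - 8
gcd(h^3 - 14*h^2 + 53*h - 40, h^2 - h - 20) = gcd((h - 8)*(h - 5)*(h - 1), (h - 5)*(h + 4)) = h - 5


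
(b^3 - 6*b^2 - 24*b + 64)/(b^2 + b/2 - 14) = 2*(b^2 - 10*b + 16)/(2*b - 7)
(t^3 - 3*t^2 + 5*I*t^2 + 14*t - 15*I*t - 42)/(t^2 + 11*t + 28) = (t^3 + t^2*(-3 + 5*I) + t*(14 - 15*I) - 42)/(t^2 + 11*t + 28)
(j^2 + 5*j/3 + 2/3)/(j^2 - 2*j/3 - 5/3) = (3*j + 2)/(3*j - 5)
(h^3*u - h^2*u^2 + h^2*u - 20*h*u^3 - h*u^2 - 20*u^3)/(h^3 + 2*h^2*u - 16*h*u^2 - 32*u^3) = u*(-h^2 + 5*h*u - h + 5*u)/(-h^2 + 2*h*u + 8*u^2)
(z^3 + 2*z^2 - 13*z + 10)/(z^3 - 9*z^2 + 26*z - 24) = (z^2 + 4*z - 5)/(z^2 - 7*z + 12)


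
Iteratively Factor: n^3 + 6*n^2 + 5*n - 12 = (n + 4)*(n^2 + 2*n - 3) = (n - 1)*(n + 4)*(n + 3)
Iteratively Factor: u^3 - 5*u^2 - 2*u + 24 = (u - 3)*(u^2 - 2*u - 8) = (u - 4)*(u - 3)*(u + 2)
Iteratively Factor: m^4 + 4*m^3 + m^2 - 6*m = (m - 1)*(m^3 + 5*m^2 + 6*m) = m*(m - 1)*(m^2 + 5*m + 6) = m*(m - 1)*(m + 3)*(m + 2)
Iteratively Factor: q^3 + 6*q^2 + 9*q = (q + 3)*(q^2 + 3*q) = q*(q + 3)*(q + 3)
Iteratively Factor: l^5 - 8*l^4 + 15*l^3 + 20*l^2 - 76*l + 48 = (l + 2)*(l^4 - 10*l^3 + 35*l^2 - 50*l + 24) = (l - 1)*(l + 2)*(l^3 - 9*l^2 + 26*l - 24) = (l - 4)*(l - 1)*(l + 2)*(l^2 - 5*l + 6) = (l - 4)*(l - 3)*(l - 1)*(l + 2)*(l - 2)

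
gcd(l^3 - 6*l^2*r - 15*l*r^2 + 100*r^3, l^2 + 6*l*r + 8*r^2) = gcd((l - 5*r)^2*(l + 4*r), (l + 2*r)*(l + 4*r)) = l + 4*r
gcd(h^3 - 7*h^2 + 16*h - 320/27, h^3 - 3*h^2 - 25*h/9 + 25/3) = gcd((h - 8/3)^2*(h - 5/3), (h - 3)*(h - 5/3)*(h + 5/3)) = h - 5/3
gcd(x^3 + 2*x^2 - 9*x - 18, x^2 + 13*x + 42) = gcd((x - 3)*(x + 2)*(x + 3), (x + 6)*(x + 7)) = 1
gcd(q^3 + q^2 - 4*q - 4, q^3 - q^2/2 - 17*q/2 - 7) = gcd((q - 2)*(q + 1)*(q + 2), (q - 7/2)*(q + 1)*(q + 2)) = q^2 + 3*q + 2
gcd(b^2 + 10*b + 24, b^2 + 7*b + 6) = b + 6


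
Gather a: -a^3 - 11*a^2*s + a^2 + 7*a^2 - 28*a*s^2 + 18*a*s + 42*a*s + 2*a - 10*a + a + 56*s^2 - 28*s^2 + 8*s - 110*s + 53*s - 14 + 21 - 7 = -a^3 + a^2*(8 - 11*s) + a*(-28*s^2 + 60*s - 7) + 28*s^2 - 49*s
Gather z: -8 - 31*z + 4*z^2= 4*z^2 - 31*z - 8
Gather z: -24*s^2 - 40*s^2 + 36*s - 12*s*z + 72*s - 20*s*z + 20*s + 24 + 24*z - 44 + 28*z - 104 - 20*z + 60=-64*s^2 + 128*s + z*(32 - 32*s) - 64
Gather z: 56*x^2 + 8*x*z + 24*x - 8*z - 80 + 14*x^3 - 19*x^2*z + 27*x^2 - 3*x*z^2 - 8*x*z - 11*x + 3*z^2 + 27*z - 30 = 14*x^3 + 83*x^2 + 13*x + z^2*(3 - 3*x) + z*(19 - 19*x^2) - 110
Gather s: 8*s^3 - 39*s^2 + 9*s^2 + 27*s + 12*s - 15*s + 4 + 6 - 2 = 8*s^3 - 30*s^2 + 24*s + 8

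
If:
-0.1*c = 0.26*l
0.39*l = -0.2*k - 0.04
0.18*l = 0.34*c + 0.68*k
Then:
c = 0.15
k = -0.09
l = -0.06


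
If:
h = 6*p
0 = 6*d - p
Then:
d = p/6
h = 6*p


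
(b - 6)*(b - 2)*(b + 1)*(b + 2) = b^4 - 5*b^3 - 10*b^2 + 20*b + 24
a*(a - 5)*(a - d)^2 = a^4 - 2*a^3*d - 5*a^3 + a^2*d^2 + 10*a^2*d - 5*a*d^2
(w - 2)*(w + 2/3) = w^2 - 4*w/3 - 4/3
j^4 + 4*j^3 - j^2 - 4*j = j*(j - 1)*(j + 1)*(j + 4)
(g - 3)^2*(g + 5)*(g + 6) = g^4 + 5*g^3 - 27*g^2 - 81*g + 270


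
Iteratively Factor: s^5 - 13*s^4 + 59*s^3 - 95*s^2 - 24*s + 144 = (s - 4)*(s^4 - 9*s^3 + 23*s^2 - 3*s - 36) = (s - 4)*(s + 1)*(s^3 - 10*s^2 + 33*s - 36) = (s - 4)^2*(s + 1)*(s^2 - 6*s + 9) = (s - 4)^2*(s - 3)*(s + 1)*(s - 3)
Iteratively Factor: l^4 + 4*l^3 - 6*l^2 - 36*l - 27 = (l - 3)*(l^3 + 7*l^2 + 15*l + 9) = (l - 3)*(l + 1)*(l^2 + 6*l + 9) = (l - 3)*(l + 1)*(l + 3)*(l + 3)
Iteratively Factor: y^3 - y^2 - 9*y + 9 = (y - 3)*(y^2 + 2*y - 3) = (y - 3)*(y - 1)*(y + 3)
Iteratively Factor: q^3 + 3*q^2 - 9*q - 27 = (q - 3)*(q^2 + 6*q + 9) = (q - 3)*(q + 3)*(q + 3)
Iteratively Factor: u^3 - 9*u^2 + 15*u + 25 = (u - 5)*(u^2 - 4*u - 5) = (u - 5)*(u + 1)*(u - 5)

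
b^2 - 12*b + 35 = (b - 7)*(b - 5)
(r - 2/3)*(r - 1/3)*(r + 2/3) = r^3 - r^2/3 - 4*r/9 + 4/27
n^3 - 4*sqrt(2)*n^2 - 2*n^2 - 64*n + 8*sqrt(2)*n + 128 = (n - 2)*(n - 8*sqrt(2))*(n + 4*sqrt(2))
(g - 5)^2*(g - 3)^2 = g^4 - 16*g^3 + 94*g^2 - 240*g + 225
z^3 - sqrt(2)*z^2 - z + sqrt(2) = (z - 1)*(z + 1)*(z - sqrt(2))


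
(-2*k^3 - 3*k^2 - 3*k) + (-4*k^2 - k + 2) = -2*k^3 - 7*k^2 - 4*k + 2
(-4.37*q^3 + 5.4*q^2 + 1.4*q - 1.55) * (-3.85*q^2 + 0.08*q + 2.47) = 16.8245*q^5 - 21.1396*q^4 - 15.7519*q^3 + 19.4175*q^2 + 3.334*q - 3.8285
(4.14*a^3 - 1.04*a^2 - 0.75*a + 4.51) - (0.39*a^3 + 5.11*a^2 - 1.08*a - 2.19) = 3.75*a^3 - 6.15*a^2 + 0.33*a + 6.7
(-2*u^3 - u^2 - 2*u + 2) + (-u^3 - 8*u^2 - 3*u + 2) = -3*u^3 - 9*u^2 - 5*u + 4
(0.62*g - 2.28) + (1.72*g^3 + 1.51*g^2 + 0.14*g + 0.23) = 1.72*g^3 + 1.51*g^2 + 0.76*g - 2.05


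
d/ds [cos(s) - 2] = -sin(s)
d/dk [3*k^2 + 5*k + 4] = 6*k + 5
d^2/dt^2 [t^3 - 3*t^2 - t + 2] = 6*t - 6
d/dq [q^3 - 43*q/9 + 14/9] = 3*q^2 - 43/9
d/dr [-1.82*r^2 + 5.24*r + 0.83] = 5.24 - 3.64*r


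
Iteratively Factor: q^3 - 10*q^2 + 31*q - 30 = (q - 5)*(q^2 - 5*q + 6) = (q - 5)*(q - 3)*(q - 2)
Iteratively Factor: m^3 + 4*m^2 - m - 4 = (m - 1)*(m^2 + 5*m + 4) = (m - 1)*(m + 4)*(m + 1)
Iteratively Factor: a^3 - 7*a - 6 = (a + 1)*(a^2 - a - 6) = (a + 1)*(a + 2)*(a - 3)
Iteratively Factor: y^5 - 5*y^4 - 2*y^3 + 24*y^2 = (y)*(y^4 - 5*y^3 - 2*y^2 + 24*y) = y^2*(y^3 - 5*y^2 - 2*y + 24) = y^2*(y - 4)*(y^2 - y - 6) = y^2*(y - 4)*(y - 3)*(y + 2)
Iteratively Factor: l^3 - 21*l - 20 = (l + 1)*(l^2 - l - 20) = (l + 1)*(l + 4)*(l - 5)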